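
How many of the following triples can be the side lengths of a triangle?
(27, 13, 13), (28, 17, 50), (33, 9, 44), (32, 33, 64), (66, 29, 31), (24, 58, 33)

1

(13,13,27): 13+13 ≤ 27 → not valid
(17,28,50): 17+28 ≤ 50 → not valid
(9,33,44): 9+33 ≤ 44 → not valid
(32,33,64): 32+33 > 64 → valid
(29,31,66): 29+31 ≤ 66 → not valid
(24,33,58): 24+33 ≤ 58 → not valid
1 of the 6 triples forms a triangle.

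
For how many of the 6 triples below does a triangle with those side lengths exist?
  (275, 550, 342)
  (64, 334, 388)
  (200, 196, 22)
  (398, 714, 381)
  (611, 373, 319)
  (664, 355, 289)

5

(275,342,550): 275+342 > 550 → valid
(64,334,388): 64+334 > 388 → valid
(22,196,200): 22+196 > 200 → valid
(381,398,714): 381+398 > 714 → valid
(319,373,611): 319+373 > 611 → valid
(289,355,664): 289+355 ≤ 664 → not valid
5 of the 6 triples form a triangle.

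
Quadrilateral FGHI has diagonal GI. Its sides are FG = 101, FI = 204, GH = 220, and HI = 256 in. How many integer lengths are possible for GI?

201

From triangle FGI: 103 < GI < 305.
From triangle HGI: 36 < GI < 476.
Intersection: 103 < GI < 305, so integers 104 through 304: 201 values.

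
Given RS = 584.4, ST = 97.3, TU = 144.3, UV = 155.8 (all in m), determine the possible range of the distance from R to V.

187.0 ≤ RV ≤ 981.8 m

The maximum is all hops collinear in one direction: 584.4 + 97.3 + 144.3 + 155.8 = 981.8.
The longest hop is 584.4; the others sum to 397.4. Folding the others back against it leaves at least 584.4 − 397.4 = 187.0.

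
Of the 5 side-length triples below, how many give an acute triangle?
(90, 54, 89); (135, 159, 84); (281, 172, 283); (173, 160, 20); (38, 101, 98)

(90,54,89): 54²+89² = 10837 > 8100 = 90² → acute
(135,159,84): 84²+135² = 25281 = 159² → right
(281,172,283): 172²+281² = 108545 > 80089 = 283² → acute
(173,160,20): 20²+160² = 26000 < 29929 = 173² → obtuse
(38,101,98): 38²+98² = 11048 > 10201 = 101² → acute
3 of the 5 are acute.

3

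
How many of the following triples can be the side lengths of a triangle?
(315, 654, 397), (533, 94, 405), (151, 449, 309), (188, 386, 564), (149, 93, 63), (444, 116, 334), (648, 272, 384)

6

(315,397,654): 315+397 > 654 → valid
(94,405,533): 94+405 ≤ 533 → not valid
(151,309,449): 151+309 > 449 → valid
(188,386,564): 188+386 > 564 → valid
(63,93,149): 63+93 > 149 → valid
(116,334,444): 116+334 > 444 → valid
(272,384,648): 272+384 > 648 → valid
6 of the 7 triples form a triangle.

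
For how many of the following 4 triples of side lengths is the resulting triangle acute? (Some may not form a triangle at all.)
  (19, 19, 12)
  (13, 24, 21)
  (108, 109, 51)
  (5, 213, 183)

3

(19,19,12): 12²+19² = 505 > 361 = 19² → acute
(13,24,21): 13²+21² = 610 > 576 = 24² → acute
(108,109,51): 51²+108² = 14265 > 11881 = 109² → acute
(5,213,183): 5+183 ≤ 213, not a triangle
3 of the 4 are acute.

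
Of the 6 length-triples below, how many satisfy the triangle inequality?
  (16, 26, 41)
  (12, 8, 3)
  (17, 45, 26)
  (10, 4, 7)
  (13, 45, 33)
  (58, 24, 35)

4

(16,26,41): 16+26 > 41 → valid
(3,8,12): 3+8 ≤ 12 → not valid
(17,26,45): 17+26 ≤ 45 → not valid
(4,7,10): 4+7 > 10 → valid
(13,33,45): 13+33 > 45 → valid
(24,35,58): 24+35 > 58 → valid
4 of the 6 triples form a triangle.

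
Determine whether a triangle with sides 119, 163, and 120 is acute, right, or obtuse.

Compare the square of the longest side to the sum of squares of the other two: 119² + 120² = 28561 > 26569 = 163².

acute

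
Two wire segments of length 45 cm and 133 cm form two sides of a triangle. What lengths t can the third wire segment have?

88 < t < 178

By the triangle inequality, t must be less than 45 + 133 = 178 and greater than |45 − 133| = 88.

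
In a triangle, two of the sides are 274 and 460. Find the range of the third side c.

186 < c < 734

By the triangle inequality, c must be less than 274 + 460 = 734 and greater than |274 − 460| = 186.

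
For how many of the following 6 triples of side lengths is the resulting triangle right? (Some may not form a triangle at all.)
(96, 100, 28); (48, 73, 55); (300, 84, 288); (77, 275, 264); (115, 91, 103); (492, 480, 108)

(96,100,28): 28²+96² = 10000 = 100² → right
(48,73,55): 48²+55² = 5329 = 73² → right
(300,84,288): 84²+288² = 90000 = 300² → right
(77,275,264): 77²+264² = 75625 = 275² → right
(115,91,103): 91²+103² = 18890 > 13225 = 115² → acute
(492,480,108): 108²+480² = 242064 = 492² → right
5 of the 6 are right.

5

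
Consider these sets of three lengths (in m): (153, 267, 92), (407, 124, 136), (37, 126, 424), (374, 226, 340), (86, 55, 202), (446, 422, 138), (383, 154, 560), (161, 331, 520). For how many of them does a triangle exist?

2

(92,153,267): 92+153 ≤ 267 → not valid
(124,136,407): 124+136 ≤ 407 → not valid
(37,126,424): 37+126 ≤ 424 → not valid
(226,340,374): 226+340 > 374 → valid
(55,86,202): 55+86 ≤ 202 → not valid
(138,422,446): 138+422 > 446 → valid
(154,383,560): 154+383 ≤ 560 → not valid
(161,331,520): 161+331 ≤ 520 → not valid
2 of the 8 triples form a triangle.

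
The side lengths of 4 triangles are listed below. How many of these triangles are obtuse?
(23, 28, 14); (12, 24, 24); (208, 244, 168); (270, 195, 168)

2

(23,28,14): 14²+23² = 725 < 784 = 28² → obtuse
(12,24,24): 12²+24² = 720 > 576 = 24² → acute
(208,244,168): 168²+208² = 71488 > 59536 = 244² → acute
(270,195,168): 168²+195² = 66249 < 72900 = 270² → obtuse
2 of the 4 are obtuse.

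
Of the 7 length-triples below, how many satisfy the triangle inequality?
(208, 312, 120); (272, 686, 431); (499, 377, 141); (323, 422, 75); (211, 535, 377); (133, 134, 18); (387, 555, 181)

6

(120,208,312): 120+208 > 312 → valid
(272,431,686): 272+431 > 686 → valid
(141,377,499): 141+377 > 499 → valid
(75,323,422): 75+323 ≤ 422 → not valid
(211,377,535): 211+377 > 535 → valid
(18,133,134): 18+133 > 134 → valid
(181,387,555): 181+387 > 555 → valid
6 of the 7 triples form a triangle.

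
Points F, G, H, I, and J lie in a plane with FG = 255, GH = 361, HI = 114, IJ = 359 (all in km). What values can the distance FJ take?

0 ≤ FJ ≤ 1089 km

The maximum is all hops collinear in one direction: 255 + 361 + 114 + 359 = 1089.
The longest hop is 361; the others sum to 728. Since 361 ≤ 728, the path can fold back on itself completely, so the minimum distance is 0.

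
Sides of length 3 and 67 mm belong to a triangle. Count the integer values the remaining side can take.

5

The third side lies in the open interval (64, 70).
Integers from 65 to 69 inclusive: 69 − 65 + 1 = 5.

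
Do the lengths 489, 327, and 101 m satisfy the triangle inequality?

The longest side is 489, but the other two sum to only 428.
428 < 489, so the triangle inequality fails.

No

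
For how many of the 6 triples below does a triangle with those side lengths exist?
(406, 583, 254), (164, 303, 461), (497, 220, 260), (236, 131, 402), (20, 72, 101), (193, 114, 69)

(254,406,583): 254+406 > 583 → valid
(164,303,461): 164+303 > 461 → valid
(220,260,497): 220+260 ≤ 497 → not valid
(131,236,402): 131+236 ≤ 402 → not valid
(20,72,101): 20+72 ≤ 101 → not valid
(69,114,193): 69+114 ≤ 193 → not valid
2 of the 6 triples form a triangle.

2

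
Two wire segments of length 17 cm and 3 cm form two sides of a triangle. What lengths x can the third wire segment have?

By the triangle inequality, x must be less than 17 + 3 = 20 and greater than |17 − 3| = 14.

14 < x < 20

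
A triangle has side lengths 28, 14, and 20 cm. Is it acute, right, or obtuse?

Compare the square of the longest side to the sum of squares of the other two: 14² + 20² = 596 < 784 = 28².

obtuse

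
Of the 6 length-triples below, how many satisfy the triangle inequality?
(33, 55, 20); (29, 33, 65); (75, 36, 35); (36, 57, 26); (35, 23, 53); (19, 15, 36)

2

(20,33,55): 20+33 ≤ 55 → not valid
(29,33,65): 29+33 ≤ 65 → not valid
(35,36,75): 35+36 ≤ 75 → not valid
(26,36,57): 26+36 > 57 → valid
(23,35,53): 23+35 > 53 → valid
(15,19,36): 15+19 ≤ 36 → not valid
2 of the 6 triples form a triangle.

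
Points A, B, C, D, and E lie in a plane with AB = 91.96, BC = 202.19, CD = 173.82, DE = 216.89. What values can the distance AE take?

The maximum is all hops collinear in one direction: 91.96 + 202.19 + 173.82 + 216.89 = 684.86.
The longest hop is 216.89; the others sum to 467.97. Since 216.89 ≤ 467.97, the path can fold back on itself completely, so the minimum distance is 0.

0 ≤ AE ≤ 684.86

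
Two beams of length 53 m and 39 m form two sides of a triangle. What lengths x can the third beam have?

14 < x < 92

By the triangle inequality, x must be less than 53 + 39 = 92 and greater than |53 − 39| = 14.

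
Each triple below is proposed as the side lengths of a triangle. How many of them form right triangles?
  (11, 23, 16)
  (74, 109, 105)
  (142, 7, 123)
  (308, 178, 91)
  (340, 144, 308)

(11,23,16): 11²+16² = 377 < 529 = 23² → obtuse
(74,109,105): 74²+105² = 16501 > 11881 = 109² → acute
(142,7,123): 7+123 ≤ 142, not a triangle
(308,178,91): 91+178 ≤ 308, not a triangle
(340,144,308): 144²+308² = 115600 = 340² → right
1 of the 5 is right.

1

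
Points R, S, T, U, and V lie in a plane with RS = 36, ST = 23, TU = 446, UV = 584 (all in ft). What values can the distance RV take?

The maximum is all hops collinear in one direction: 36 + 23 + 446 + 584 = 1089.
The longest hop is 584; the others sum to 505. Folding the others back against it leaves at least 584 − 505 = 79.

79 ≤ RV ≤ 1089 ft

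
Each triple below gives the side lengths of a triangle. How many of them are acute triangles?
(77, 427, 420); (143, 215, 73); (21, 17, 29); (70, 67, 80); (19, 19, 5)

2

(77,427,420): 77²+420² = 182329 = 427² → right
(143,215,73): 73²+143² = 25778 < 46225 = 215² → obtuse
(21,17,29): 17²+21² = 730 < 841 = 29² → obtuse
(70,67,80): 67²+70² = 9389 > 6400 = 80² → acute
(19,19,5): 5²+19² = 386 > 361 = 19² → acute
2 of the 5 are acute.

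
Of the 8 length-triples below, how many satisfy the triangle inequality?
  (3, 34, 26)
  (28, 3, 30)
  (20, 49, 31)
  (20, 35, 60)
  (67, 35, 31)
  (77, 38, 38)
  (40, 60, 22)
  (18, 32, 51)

(3,26,34): 3+26 ≤ 34 → not valid
(3,28,30): 3+28 > 30 → valid
(20,31,49): 20+31 > 49 → valid
(20,35,60): 20+35 ≤ 60 → not valid
(31,35,67): 31+35 ≤ 67 → not valid
(38,38,77): 38+38 ≤ 77 → not valid
(22,40,60): 22+40 > 60 → valid
(18,32,51): 18+32 ≤ 51 → not valid
3 of the 8 triples form a triangle.

3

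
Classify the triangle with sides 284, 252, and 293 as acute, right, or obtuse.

acute

Compare the square of the longest side to the sum of squares of the other two: 252² + 284² = 144160 > 85849 = 293².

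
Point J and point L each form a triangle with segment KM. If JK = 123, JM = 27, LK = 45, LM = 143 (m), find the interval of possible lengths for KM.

98 < KM < 150

From triangle JKM: |123 − 27| < KM < 123 + 27, i.e. 96 < KM < 150.
From triangle LKM: 98 < KM < 188.
Both must hold, so KM lies in the intersection.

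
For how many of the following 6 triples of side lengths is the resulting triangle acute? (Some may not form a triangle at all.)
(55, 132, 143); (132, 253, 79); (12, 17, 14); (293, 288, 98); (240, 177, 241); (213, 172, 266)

(55,132,143): 55²+132² = 20449 = 143² → right
(132,253,79): 79+132 ≤ 253, not a triangle
(12,17,14): 12²+14² = 340 > 289 = 17² → acute
(293,288,98): 98²+288² = 92548 > 85849 = 293² → acute
(240,177,241): 177²+240² = 88929 > 58081 = 241² → acute
(213,172,266): 172²+213² = 74953 > 70756 = 266² → acute
4 of the 6 are acute.

4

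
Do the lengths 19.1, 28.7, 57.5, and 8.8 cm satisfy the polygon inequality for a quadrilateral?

For a quadrilateral, each side must be shorter than the sum of the others.
Here the longest side is 57.5, but the remaining 3 sides sum to only 56.6.

No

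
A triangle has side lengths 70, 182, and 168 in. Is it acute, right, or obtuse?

Compare the square of the longest side to the sum of squares of the other two: 70² + 168² = 33124 = 182².

right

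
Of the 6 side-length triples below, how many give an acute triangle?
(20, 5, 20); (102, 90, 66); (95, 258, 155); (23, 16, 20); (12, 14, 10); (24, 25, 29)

(20,5,20): 5²+20² = 425 > 400 = 20² → acute
(102,90,66): 66²+90² = 12456 > 10404 = 102² → acute
(95,258,155): 95+155 ≤ 258, not a triangle
(23,16,20): 16²+20² = 656 > 529 = 23² → acute
(12,14,10): 10²+12² = 244 > 196 = 14² → acute
(24,25,29): 24²+25² = 1201 > 841 = 29² → acute
5 of the 6 are acute.

5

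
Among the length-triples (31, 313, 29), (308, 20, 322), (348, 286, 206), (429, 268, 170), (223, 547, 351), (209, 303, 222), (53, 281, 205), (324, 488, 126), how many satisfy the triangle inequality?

(29,31,313): 29+31 ≤ 313 → not valid
(20,308,322): 20+308 > 322 → valid
(206,286,348): 206+286 > 348 → valid
(170,268,429): 170+268 > 429 → valid
(223,351,547): 223+351 > 547 → valid
(209,222,303): 209+222 > 303 → valid
(53,205,281): 53+205 ≤ 281 → not valid
(126,324,488): 126+324 ≤ 488 → not valid
5 of the 8 triples form a triangle.

5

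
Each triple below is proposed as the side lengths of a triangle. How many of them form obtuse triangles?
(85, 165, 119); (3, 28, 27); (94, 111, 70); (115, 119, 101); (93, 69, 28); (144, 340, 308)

3

(85,165,119): 85²+119² = 21386 < 27225 = 165² → obtuse
(3,28,27): 3²+27² = 738 < 784 = 28² → obtuse
(94,111,70): 70²+94² = 13736 > 12321 = 111² → acute
(115,119,101): 101²+115² = 23426 > 14161 = 119² → acute
(93,69,28): 28²+69² = 5545 < 8649 = 93² → obtuse
(144,340,308): 144²+308² = 115600 = 340² → right
3 of the 6 are obtuse.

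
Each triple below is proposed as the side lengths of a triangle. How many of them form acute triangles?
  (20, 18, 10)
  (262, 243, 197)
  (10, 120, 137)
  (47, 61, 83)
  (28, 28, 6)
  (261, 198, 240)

4

(20,18,10): 10²+18² = 424 > 400 = 20² → acute
(262,243,197): 197²+243² = 97858 > 68644 = 262² → acute
(10,120,137): 10+120 ≤ 137, not a triangle
(47,61,83): 47²+61² = 5930 < 6889 = 83² → obtuse
(28,28,6): 6²+28² = 820 > 784 = 28² → acute
(261,198,240): 198²+240² = 96804 > 68121 = 261² → acute
4 of the 6 are acute.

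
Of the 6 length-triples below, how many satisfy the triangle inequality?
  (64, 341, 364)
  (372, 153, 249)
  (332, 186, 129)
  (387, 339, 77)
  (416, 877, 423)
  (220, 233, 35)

(64,341,364): 64+341 > 364 → valid
(153,249,372): 153+249 > 372 → valid
(129,186,332): 129+186 ≤ 332 → not valid
(77,339,387): 77+339 > 387 → valid
(416,423,877): 416+423 ≤ 877 → not valid
(35,220,233): 35+220 > 233 → valid
4 of the 6 triples form a triangle.

4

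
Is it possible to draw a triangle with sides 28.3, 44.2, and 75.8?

No

The longest side is 75.8, but the other two sum to only 72.5.
72.5 < 75.8, so the triangle inequality fails.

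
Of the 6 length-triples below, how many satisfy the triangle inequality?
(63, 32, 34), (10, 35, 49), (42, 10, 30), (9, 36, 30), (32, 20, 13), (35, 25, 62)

(32,34,63): 32+34 > 63 → valid
(10,35,49): 10+35 ≤ 49 → not valid
(10,30,42): 10+30 ≤ 42 → not valid
(9,30,36): 9+30 > 36 → valid
(13,20,32): 13+20 > 32 → valid
(25,35,62): 25+35 ≤ 62 → not valid
3 of the 6 triples form a triangle.

3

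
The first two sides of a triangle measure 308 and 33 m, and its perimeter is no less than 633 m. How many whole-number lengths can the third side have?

49

Triangle inequality: 275 < x < 341. Perimeter ≥ 633 gives x ≥ 633 − 308 − 33 = 292.
So 292 ≤ x < 341; integers 292 through 340: 49 values.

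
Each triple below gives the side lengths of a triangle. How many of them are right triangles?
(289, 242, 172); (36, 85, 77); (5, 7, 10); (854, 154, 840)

(289,242,172): 172²+242² = 88148 > 83521 = 289² → acute
(36,85,77): 36²+77² = 7225 = 85² → right
(5,7,10): 5²+7² = 74 < 100 = 10² → obtuse
(854,154,840): 154²+840² = 729316 = 854² → right
2 of the 4 are right.

2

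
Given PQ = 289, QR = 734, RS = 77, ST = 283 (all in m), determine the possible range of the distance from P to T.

The maximum is all hops collinear in one direction: 289 + 734 + 77 + 283 = 1383.
The longest hop is 734; the others sum to 649. Folding the others back against it leaves at least 734 − 649 = 85.

85 ≤ PT ≤ 1383 m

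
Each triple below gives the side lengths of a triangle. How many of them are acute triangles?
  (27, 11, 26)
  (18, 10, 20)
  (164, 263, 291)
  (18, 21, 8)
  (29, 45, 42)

4

(27,11,26): 11²+26² = 797 > 729 = 27² → acute
(18,10,20): 10²+18² = 424 > 400 = 20² → acute
(164,263,291): 164²+263² = 96065 > 84681 = 291² → acute
(18,21,8): 8²+18² = 388 < 441 = 21² → obtuse
(29,45,42): 29²+42² = 2605 > 2025 = 45² → acute
4 of the 5 are acute.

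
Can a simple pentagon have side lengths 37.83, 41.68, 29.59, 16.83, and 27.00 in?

A pentagon exists iff every side is shorter than the sum of the others — equivalently, the longest side is less than the sum of the rest.
Longest side 41.68 < 111.25 (sum of the remaining 4), so yes.

Yes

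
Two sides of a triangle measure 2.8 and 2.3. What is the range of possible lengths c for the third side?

0.5 < c < 5.1

By the triangle inequality, c must be less than 2.8 + 2.3 = 5.1 and greater than |2.8 − 2.3| = 0.5.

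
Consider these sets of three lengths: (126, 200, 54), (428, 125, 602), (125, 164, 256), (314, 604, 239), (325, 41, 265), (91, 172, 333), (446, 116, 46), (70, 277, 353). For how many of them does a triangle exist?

(54,126,200): 54+126 ≤ 200 → not valid
(125,428,602): 125+428 ≤ 602 → not valid
(125,164,256): 125+164 > 256 → valid
(239,314,604): 239+314 ≤ 604 → not valid
(41,265,325): 41+265 ≤ 325 → not valid
(91,172,333): 91+172 ≤ 333 → not valid
(46,116,446): 46+116 ≤ 446 → not valid
(70,277,353): 70+277 ≤ 353 → not valid
1 of the 8 triples forms a triangle.

1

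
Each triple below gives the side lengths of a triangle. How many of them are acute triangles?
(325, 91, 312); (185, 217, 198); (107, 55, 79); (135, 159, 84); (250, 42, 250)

(325,91,312): 91²+312² = 105625 = 325² → right
(185,217,198): 185²+198² = 73429 > 47089 = 217² → acute
(107,55,79): 55²+79² = 9266 < 11449 = 107² → obtuse
(135,159,84): 84²+135² = 25281 = 159² → right
(250,42,250): 42²+250² = 64264 > 62500 = 250² → acute
2 of the 5 are acute.

2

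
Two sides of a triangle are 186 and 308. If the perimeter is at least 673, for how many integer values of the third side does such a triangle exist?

315

Triangle inequality: 122 < x < 494. Perimeter ≥ 673 gives x ≥ 673 − 186 − 308 = 179.
So 179 ≤ x < 494; integers 179 through 493: 315 values.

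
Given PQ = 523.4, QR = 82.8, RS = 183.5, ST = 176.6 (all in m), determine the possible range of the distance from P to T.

The maximum is all hops collinear in one direction: 523.4 + 82.8 + 183.5 + 176.6 = 966.3.
The longest hop is 523.4; the others sum to 442.9. Folding the others back against it leaves at least 523.4 − 442.9 = 80.5.

80.5 ≤ PT ≤ 966.3 m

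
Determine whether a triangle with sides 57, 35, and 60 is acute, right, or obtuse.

acute

Compare the square of the longest side to the sum of squares of the other two: 35² + 57² = 4474 > 3600 = 60².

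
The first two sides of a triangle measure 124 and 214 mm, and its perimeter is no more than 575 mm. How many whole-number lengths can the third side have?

147

Triangle inequality: 90 < x < 338. Perimeter ≤ 575 gives x ≤ 575 − 124 − 214 = 237.
So 90 < x ≤ 237; integers 91 through 237: 147 values.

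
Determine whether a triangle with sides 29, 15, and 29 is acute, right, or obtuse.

acute

Compare the square of the longest side to the sum of squares of the other two: 15² + 29² = 1066 > 841 = 29².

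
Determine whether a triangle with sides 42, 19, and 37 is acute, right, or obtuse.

Compare the square of the longest side to the sum of squares of the other two: 19² + 37² = 1730 < 1764 = 42².

obtuse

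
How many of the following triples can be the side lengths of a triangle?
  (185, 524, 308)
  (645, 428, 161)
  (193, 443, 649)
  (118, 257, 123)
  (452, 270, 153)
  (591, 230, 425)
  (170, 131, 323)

1

(185,308,524): 185+308 ≤ 524 → not valid
(161,428,645): 161+428 ≤ 645 → not valid
(193,443,649): 193+443 ≤ 649 → not valid
(118,123,257): 118+123 ≤ 257 → not valid
(153,270,452): 153+270 ≤ 452 → not valid
(230,425,591): 230+425 > 591 → valid
(131,170,323): 131+170 ≤ 323 → not valid
1 of the 7 triples forms a triangle.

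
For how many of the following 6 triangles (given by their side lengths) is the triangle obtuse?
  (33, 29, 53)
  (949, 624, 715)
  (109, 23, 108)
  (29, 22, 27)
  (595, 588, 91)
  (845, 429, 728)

1

(33,29,53): 29²+33² = 1930 < 2809 = 53² → obtuse
(949,624,715): 624²+715² = 900601 = 949² → right
(109,23,108): 23²+108² = 12193 > 11881 = 109² → acute
(29,22,27): 22²+27² = 1213 > 841 = 29² → acute
(595,588,91): 91²+588² = 354025 = 595² → right
(845,429,728): 429²+728² = 714025 = 845² → right
1 of the 6 is obtuse.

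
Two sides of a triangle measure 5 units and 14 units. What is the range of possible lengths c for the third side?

9 < c < 19

By the triangle inequality, c must be less than 5 + 14 = 19 and greater than |5 − 14| = 9.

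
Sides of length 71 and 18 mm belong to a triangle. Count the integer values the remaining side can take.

The third side lies in the open interval (53, 89).
Integers from 54 to 88 inclusive: 88 − 54 + 1 = 35.

35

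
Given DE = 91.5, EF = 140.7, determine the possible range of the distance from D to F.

By the triangle inequality, |91.5 − 140.7| ≤ DF ≤ 91.5 + 140.7.

49.2 ≤ DF ≤ 232.2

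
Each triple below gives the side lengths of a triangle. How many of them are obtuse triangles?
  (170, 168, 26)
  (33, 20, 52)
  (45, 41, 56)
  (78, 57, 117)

(170,168,26): 26²+168² = 28900 = 170² → right
(33,20,52): 20²+33² = 1489 < 2704 = 52² → obtuse
(45,41,56): 41²+45² = 3706 > 3136 = 56² → acute
(78,57,117): 57²+78² = 9333 < 13689 = 117² → obtuse
2 of the 4 are obtuse.

2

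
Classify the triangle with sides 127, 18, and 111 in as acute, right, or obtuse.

Compare the square of the longest side to the sum of squares of the other two: 18² + 111² = 12645 < 16129 = 127².

obtuse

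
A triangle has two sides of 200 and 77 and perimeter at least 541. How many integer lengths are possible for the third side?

Triangle inequality: 123 < x < 277. Perimeter ≥ 541 gives x ≥ 541 − 200 − 77 = 264.
So 264 ≤ x < 277; integers 264 through 276: 13 values.

13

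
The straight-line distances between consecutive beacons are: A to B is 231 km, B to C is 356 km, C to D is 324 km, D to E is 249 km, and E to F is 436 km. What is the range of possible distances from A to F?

The maximum is all hops collinear in one direction: 231 + 356 + 324 + 249 + 436 = 1596.
The longest hop is 436; the others sum to 1160. Since 436 ≤ 1160, the path can fold back on itself completely, so the minimum distance is 0.

0 ≤ AF ≤ 1596 km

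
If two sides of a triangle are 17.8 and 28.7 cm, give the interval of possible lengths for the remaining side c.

10.9 < c < 46.5 (cm)

By the triangle inequality, c must be less than 17.8 + 28.7 = 46.5 and greater than |17.8 − 28.7| = 10.9.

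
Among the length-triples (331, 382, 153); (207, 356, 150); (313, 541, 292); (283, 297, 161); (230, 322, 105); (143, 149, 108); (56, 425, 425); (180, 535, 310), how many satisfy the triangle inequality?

7

(153,331,382): 153+331 > 382 → valid
(150,207,356): 150+207 > 356 → valid
(292,313,541): 292+313 > 541 → valid
(161,283,297): 161+283 > 297 → valid
(105,230,322): 105+230 > 322 → valid
(108,143,149): 108+143 > 149 → valid
(56,425,425): 56+425 > 425 → valid
(180,310,535): 180+310 ≤ 535 → not valid
7 of the 8 triples form a triangle.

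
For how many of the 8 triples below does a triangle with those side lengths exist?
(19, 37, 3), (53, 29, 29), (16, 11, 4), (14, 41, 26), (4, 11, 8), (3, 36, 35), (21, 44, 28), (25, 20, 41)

5

(3,19,37): 3+19 ≤ 37 → not valid
(29,29,53): 29+29 > 53 → valid
(4,11,16): 4+11 ≤ 16 → not valid
(14,26,41): 14+26 ≤ 41 → not valid
(4,8,11): 4+8 > 11 → valid
(3,35,36): 3+35 > 36 → valid
(21,28,44): 21+28 > 44 → valid
(20,25,41): 20+25 > 41 → valid
5 of the 8 triples form a triangle.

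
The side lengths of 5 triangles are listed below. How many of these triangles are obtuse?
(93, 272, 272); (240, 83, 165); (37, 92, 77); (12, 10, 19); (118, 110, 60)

3

(93,272,272): 93²+272² = 82633 > 73984 = 272² → acute
(240,83,165): 83²+165² = 34114 < 57600 = 240² → obtuse
(37,92,77): 37²+77² = 7298 < 8464 = 92² → obtuse
(12,10,19): 10²+12² = 244 < 361 = 19² → obtuse
(118,110,60): 60²+110² = 15700 > 13924 = 118² → acute
3 of the 5 are obtuse.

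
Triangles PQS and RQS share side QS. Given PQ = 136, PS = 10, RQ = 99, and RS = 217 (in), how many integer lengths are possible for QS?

From triangle PQS: 126 < QS < 146.
From triangle RQS: 118 < QS < 316.
Intersection: 126 < QS < 146, so integers 127 through 145: 19 values.

19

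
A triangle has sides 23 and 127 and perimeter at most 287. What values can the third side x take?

Triangle inequality alone gives 104 < x < 150.
The perimeter condition gives x ≤ 287 − 23 − 127 = 137.
Intersecting the two: 104 < x ≤ 137.

104 < x ≤ 137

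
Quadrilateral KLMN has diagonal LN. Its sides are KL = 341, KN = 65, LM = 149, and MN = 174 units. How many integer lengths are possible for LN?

From triangle KLN: 276 < LN < 406.
From triangle MLN: 25 < LN < 323.
Intersection: 276 < LN < 323, so integers 277 through 322: 46 values.

46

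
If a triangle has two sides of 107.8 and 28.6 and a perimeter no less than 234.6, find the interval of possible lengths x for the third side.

98.2 ≤ x < 136.4

Triangle inequality alone gives 79.2 < x < 136.4.
The perimeter condition gives x ≥ 234.6 − 107.8 − 28.6 = 98.2.
Intersecting the two: 98.2 ≤ x < 136.4.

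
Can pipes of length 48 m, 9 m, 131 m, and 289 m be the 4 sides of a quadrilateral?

For a quadrilateral, each side must be shorter than the sum of the others.
Here the longest side is 289, but the remaining 3 sides sum to only 188.

No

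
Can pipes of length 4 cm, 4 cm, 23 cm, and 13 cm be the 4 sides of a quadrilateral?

No

For a quadrilateral, each side must be shorter than the sum of the others.
Here the longest side is 23, but the remaining 3 sides sum to only 21.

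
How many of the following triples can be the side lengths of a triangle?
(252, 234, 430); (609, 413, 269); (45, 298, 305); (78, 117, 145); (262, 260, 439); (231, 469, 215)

(234,252,430): 234+252 > 430 → valid
(269,413,609): 269+413 > 609 → valid
(45,298,305): 45+298 > 305 → valid
(78,117,145): 78+117 > 145 → valid
(260,262,439): 260+262 > 439 → valid
(215,231,469): 215+231 ≤ 469 → not valid
5 of the 6 triples form a triangle.

5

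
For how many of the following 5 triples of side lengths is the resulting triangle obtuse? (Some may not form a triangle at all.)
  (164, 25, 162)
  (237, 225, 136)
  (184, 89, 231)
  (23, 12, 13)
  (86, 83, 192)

(164,25,162): 25²+162² = 26869 < 26896 = 164² → obtuse
(237,225,136): 136²+225² = 69121 > 56169 = 237² → acute
(184,89,231): 89²+184² = 41777 < 53361 = 231² → obtuse
(23,12,13): 12²+13² = 313 < 529 = 23² → obtuse
(86,83,192): 83+86 ≤ 192, not a triangle
3 of the 5 are obtuse.

3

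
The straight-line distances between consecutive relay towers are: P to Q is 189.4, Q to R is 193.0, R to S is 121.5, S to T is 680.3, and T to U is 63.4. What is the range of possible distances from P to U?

113.0 ≤ PU ≤ 1247.6

The maximum is all hops collinear in one direction: 189.4 + 193.0 + 121.5 + 680.3 + 63.4 = 1247.6.
The longest hop is 680.3; the others sum to 567.3. Folding the others back against it leaves at least 680.3 − 567.3 = 113.0.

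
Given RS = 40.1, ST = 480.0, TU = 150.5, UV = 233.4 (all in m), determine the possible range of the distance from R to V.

56.0 ≤ RV ≤ 904.0 m

The maximum is all hops collinear in one direction: 40.1 + 480.0 + 150.5 + 233.4 = 904.0.
The longest hop is 480.0; the others sum to 424.0. Folding the others back against it leaves at least 480.0 − 424.0 = 56.0.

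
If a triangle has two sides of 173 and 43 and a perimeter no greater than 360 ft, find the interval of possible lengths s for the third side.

Triangle inequality alone gives 130 < s < 216.
The perimeter condition gives s ≤ 360 − 173 − 43 = 144.
Intersecting the two: 130 < s ≤ 144.

130 < s ≤ 144 ft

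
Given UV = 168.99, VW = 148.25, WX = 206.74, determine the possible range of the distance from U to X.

0 ≤ UX ≤ 523.98

The maximum is all hops collinear in one direction: 168.99 + 148.25 + 206.74 = 523.98.
The longest hop is 206.74; the others sum to 317.24. Since 206.74 ≤ 317.24, the path can fold back on itself completely, so the minimum distance is 0.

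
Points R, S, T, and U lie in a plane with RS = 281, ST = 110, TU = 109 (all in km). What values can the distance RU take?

62 ≤ RU ≤ 500 km

The maximum is all hops collinear in one direction: 281 + 110 + 109 = 500.
The longest hop is 281; the others sum to 219. Folding the others back against it leaves at least 281 − 219 = 62.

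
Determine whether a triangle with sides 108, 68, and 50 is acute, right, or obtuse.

Compare the square of the longest side to the sum of squares of the other two: 50² + 68² = 7124 < 11664 = 108².

obtuse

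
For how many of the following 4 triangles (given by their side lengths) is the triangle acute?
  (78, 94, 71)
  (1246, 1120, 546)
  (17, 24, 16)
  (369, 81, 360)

1

(78,94,71): 71²+78² = 11125 > 8836 = 94² → acute
(1246,1120,546): 546²+1120² = 1552516 = 1246² → right
(17,24,16): 16²+17² = 545 < 576 = 24² → obtuse
(369,81,360): 81²+360² = 136161 = 369² → right
1 of the 4 is acute.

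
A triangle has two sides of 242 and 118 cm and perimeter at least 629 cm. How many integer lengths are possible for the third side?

91

Triangle inequality: 124 < x < 360. Perimeter ≥ 629 gives x ≥ 629 − 242 − 118 = 269.
So 269 ≤ x < 360; integers 269 through 359: 91 values.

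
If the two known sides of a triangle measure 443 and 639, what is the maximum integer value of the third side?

1081

The third side must be strictly less than 443 + 639 = 1082.
The largest integer below 1082 is 1081.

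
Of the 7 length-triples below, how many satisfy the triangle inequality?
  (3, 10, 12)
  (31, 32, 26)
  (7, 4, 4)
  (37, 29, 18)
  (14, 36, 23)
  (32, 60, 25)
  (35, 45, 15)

6

(3,10,12): 3+10 > 12 → valid
(26,31,32): 26+31 > 32 → valid
(4,4,7): 4+4 > 7 → valid
(18,29,37): 18+29 > 37 → valid
(14,23,36): 14+23 > 36 → valid
(25,32,60): 25+32 ≤ 60 → not valid
(15,35,45): 15+35 > 45 → valid
6 of the 7 triples form a triangle.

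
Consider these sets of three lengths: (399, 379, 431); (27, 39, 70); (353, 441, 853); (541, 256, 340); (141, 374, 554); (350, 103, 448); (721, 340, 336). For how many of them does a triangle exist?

(379,399,431): 379+399 > 431 → valid
(27,39,70): 27+39 ≤ 70 → not valid
(353,441,853): 353+441 ≤ 853 → not valid
(256,340,541): 256+340 > 541 → valid
(141,374,554): 141+374 ≤ 554 → not valid
(103,350,448): 103+350 > 448 → valid
(336,340,721): 336+340 ≤ 721 → not valid
3 of the 7 triples form a triangle.

3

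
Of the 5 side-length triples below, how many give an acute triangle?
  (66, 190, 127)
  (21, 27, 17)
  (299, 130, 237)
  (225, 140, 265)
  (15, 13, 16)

(66,190,127): 66²+127² = 20485 < 36100 = 190² → obtuse
(21,27,17): 17²+21² = 730 > 729 = 27² → acute
(299,130,237): 130²+237² = 73069 < 89401 = 299² → obtuse
(225,140,265): 140²+225² = 70225 = 265² → right
(15,13,16): 13²+15² = 394 > 256 = 16² → acute
2 of the 5 are acute.

2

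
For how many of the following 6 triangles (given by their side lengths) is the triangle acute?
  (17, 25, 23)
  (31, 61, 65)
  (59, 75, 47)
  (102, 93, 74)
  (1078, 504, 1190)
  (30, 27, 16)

5

(17,25,23): 17²+23² = 818 > 625 = 25² → acute
(31,61,65): 31²+61² = 4682 > 4225 = 65² → acute
(59,75,47): 47²+59² = 5690 > 5625 = 75² → acute
(102,93,74): 74²+93² = 14125 > 10404 = 102² → acute
(1078,504,1190): 504²+1078² = 1416100 = 1190² → right
(30,27,16): 16²+27² = 985 > 900 = 30² → acute
5 of the 6 are acute.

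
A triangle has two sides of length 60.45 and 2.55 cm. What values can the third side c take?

57.90 < c < 63.00

By the triangle inequality, c must be less than 60.45 + 2.55 = 63.00 and greater than |60.45 − 2.55| = 57.90.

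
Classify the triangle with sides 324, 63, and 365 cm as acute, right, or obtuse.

Compare the square of the longest side to the sum of squares of the other two: 63² + 324² = 108945 < 133225 = 365².

obtuse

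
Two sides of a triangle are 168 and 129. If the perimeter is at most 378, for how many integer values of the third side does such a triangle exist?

Triangle inequality: 39 < x < 297. Perimeter ≤ 378 gives x ≤ 378 − 168 − 129 = 81.
So 39 < x ≤ 81; integers 40 through 81: 42 values.

42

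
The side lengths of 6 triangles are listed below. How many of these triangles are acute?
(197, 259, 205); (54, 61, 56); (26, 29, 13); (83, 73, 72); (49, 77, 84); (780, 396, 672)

(197,259,205): 197²+205² = 80834 > 67081 = 259² → acute
(54,61,56): 54²+56² = 6052 > 3721 = 61² → acute
(26,29,13): 13²+26² = 845 > 841 = 29² → acute
(83,73,72): 72²+73² = 10513 > 6889 = 83² → acute
(49,77,84): 49²+77² = 8330 > 7056 = 84² → acute
(780,396,672): 396²+672² = 608400 = 780² → right
5 of the 6 are acute.

5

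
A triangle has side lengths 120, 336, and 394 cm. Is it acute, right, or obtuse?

obtuse

Compare the square of the longest side to the sum of squares of the other two: 120² + 336² = 127296 < 155236 = 394².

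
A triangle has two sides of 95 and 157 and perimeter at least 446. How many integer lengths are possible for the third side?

58

Triangle inequality: 62 < x < 252. Perimeter ≥ 446 gives x ≥ 446 − 95 − 157 = 194.
So 194 ≤ x < 252; integers 194 through 251: 58 values.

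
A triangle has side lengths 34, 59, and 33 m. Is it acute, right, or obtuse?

Compare the square of the longest side to the sum of squares of the other two: 33² + 34² = 2245 < 3481 = 59².

obtuse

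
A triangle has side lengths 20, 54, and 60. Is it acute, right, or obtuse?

Compare the square of the longest side to the sum of squares of the other two: 20² + 54² = 3316 < 3600 = 60².

obtuse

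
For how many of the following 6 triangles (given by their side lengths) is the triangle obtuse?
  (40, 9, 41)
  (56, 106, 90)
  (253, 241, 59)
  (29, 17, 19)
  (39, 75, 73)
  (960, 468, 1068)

(40,9,41): 9²+40² = 1681 = 41² → right
(56,106,90): 56²+90² = 11236 = 106² → right
(253,241,59): 59²+241² = 61562 < 64009 = 253² → obtuse
(29,17,19): 17²+19² = 650 < 841 = 29² → obtuse
(39,75,73): 39²+73² = 6850 > 5625 = 75² → acute
(960,468,1068): 468²+960² = 1140624 = 1068² → right
2 of the 6 are obtuse.

2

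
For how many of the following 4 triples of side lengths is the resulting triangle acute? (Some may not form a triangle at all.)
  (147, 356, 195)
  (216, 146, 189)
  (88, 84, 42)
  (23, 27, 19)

(147,356,195): 147+195 ≤ 356, not a triangle
(216,146,189): 146²+189² = 57037 > 46656 = 216² → acute
(88,84,42): 42²+84² = 8820 > 7744 = 88² → acute
(23,27,19): 19²+23² = 890 > 729 = 27² → acute
3 of the 4 are acute.

3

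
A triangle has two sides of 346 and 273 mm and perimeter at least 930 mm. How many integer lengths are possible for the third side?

Triangle inequality: 73 < x < 619. Perimeter ≥ 930 gives x ≥ 930 − 346 − 273 = 311.
So 311 ≤ x < 619; integers 311 through 618: 308 values.

308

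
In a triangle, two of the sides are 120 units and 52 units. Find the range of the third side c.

68 < c < 172

By the triangle inequality, c must be less than 120 + 52 = 172 and greater than |120 − 52| = 68.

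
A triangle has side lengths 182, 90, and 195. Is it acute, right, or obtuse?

acute

Compare the square of the longest side to the sum of squares of the other two: 90² + 182² = 41224 > 38025 = 195².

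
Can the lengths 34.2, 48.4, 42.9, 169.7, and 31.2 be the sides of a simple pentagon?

For a pentagon, each side must be shorter than the sum of the others.
Here the longest side is 169.7, but the remaining 4 sides sum to only 156.7.

No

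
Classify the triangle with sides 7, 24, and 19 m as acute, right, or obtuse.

Compare the square of the longest side to the sum of squares of the other two: 7² + 19² = 410 < 576 = 24².

obtuse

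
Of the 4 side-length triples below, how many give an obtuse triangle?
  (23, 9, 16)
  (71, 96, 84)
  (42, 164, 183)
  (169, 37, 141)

(23,9,16): 9²+16² = 337 < 529 = 23² → obtuse
(71,96,84): 71²+84² = 12097 > 9216 = 96² → acute
(42,164,183): 42²+164² = 28660 < 33489 = 183² → obtuse
(169,37,141): 37²+141² = 21250 < 28561 = 169² → obtuse
3 of the 4 are obtuse.

3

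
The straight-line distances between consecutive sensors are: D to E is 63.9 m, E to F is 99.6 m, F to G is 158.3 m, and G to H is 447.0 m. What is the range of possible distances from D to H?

125.2 ≤ DH ≤ 768.8 m

The maximum is all hops collinear in one direction: 63.9 + 99.6 + 158.3 + 447.0 = 768.8.
The longest hop is 447.0; the others sum to 321.8. Folding the others back against it leaves at least 447.0 − 321.8 = 125.2.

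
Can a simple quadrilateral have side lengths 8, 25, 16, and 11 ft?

A quadrilateral exists iff every side is shorter than the sum of the others — equivalently, the longest side is less than the sum of the rest.
Longest side 25 < 35 (sum of the remaining 3), so yes.

Yes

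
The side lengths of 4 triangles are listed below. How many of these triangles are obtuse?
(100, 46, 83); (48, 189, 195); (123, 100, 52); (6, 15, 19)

3

(100,46,83): 46²+83² = 9005 < 10000 = 100² → obtuse
(48,189,195): 48²+189² = 38025 = 195² → right
(123,100,52): 52²+100² = 12704 < 15129 = 123² → obtuse
(6,15,19): 6²+15² = 261 < 361 = 19² → obtuse
3 of the 4 are obtuse.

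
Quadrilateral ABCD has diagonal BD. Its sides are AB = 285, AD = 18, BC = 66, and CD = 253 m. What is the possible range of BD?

267 < BD < 303

From triangle ABD: |285 − 18| < BD < 285 + 18, i.e. 267 < BD < 303.
From triangle CBD: 187 < BD < 319.
Both must hold, so BD lies in the intersection.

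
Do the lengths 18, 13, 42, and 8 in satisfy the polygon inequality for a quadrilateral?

No

For a quadrilateral, each side must be shorter than the sum of the others.
Here the longest side is 42, but the remaining 3 sides sum to only 39.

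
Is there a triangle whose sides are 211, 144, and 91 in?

The longest side is 211, and the other two sum to 235.
Since 235 > 211, the triangle inequality holds.

Yes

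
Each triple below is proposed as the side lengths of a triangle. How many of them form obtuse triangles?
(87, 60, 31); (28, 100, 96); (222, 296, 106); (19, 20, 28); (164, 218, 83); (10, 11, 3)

5

(87,60,31): 31²+60² = 4561 < 7569 = 87² → obtuse
(28,100,96): 28²+96² = 10000 = 100² → right
(222,296,106): 106²+222² = 60520 < 87616 = 296² → obtuse
(19,20,28): 19²+20² = 761 < 784 = 28² → obtuse
(164,218,83): 83²+164² = 33785 < 47524 = 218² → obtuse
(10,11,3): 3²+10² = 109 < 121 = 11² → obtuse
5 of the 6 are obtuse.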